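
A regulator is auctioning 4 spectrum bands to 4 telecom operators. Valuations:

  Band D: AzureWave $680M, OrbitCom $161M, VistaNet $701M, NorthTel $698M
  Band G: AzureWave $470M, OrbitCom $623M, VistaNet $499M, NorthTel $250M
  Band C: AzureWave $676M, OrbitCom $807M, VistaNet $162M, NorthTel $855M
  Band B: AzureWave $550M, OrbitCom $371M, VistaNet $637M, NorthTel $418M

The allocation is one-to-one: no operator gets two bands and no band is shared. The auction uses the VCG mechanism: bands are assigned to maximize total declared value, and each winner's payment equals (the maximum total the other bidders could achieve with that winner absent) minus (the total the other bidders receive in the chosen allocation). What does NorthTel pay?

NorthTel pays $184M.

Efficient allocation: AzureWave→Band D ($680M), OrbitCom→Band G ($623M), VistaNet→Band B ($637M), NorthTel→Band C ($855M); total welfare W = $2795M.
NorthTel receives Band C at value $855M, so the others get W − 855 = $1940M.
Without NorthTel: best allocation of the remaining 3 bidders over all 4 bands is AzureWave→Band D ($680M), OrbitCom→Band C ($807M), VistaNet→Band B ($637M), total $2124M.
VCG payment = (others' best without NorthTel) − (others' welfare with NorthTel) = 2124 − 1940 = $184M.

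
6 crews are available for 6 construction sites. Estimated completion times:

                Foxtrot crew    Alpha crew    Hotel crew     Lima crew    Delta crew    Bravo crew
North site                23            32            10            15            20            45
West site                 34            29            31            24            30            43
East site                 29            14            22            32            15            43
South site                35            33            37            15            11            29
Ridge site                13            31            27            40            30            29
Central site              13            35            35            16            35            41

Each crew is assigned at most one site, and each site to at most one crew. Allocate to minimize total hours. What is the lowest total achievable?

Minimum total: 101 hours

Optimal: Foxtrot crew→Central site (13 hours), Alpha crew→East site (14 hours), Hotel crew→North site (10 hours), Lima crew→West site (24 hours), Delta crew→South site (11 hours), Bravo crew→Ridge site (29 hours) — total 13+14+10+24+11+29 = 101 hours.
Column-greedy (each site in turn goes to its cheapest remaining crew) gives 113 hours, worse by 12.
Swapping Alpha crew↔Hotel crew (Alpha crew→North site 32 hours, Hotel crew→East site 22 hours) adds 30.
Every other assignment is strictly worse.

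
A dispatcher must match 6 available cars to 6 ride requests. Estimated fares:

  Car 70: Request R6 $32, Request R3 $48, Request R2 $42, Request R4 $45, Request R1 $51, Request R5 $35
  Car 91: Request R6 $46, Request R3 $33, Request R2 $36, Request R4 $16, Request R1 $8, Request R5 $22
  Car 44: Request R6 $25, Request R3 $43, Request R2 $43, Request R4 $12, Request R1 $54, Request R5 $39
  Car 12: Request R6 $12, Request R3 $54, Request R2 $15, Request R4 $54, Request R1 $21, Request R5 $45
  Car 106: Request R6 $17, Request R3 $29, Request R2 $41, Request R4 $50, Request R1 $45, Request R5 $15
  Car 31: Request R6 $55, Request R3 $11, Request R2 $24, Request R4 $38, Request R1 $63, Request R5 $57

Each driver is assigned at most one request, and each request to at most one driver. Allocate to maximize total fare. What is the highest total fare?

Optimal: Car 70→Request R2 ($42), Car 91→Request R6 ($46), Car 44→Request R1 ($54), Car 12→Request R3 ($54), Car 106→Request R4 ($50), Car 31→Request R5 ($57) — total 42+46+54+54+50+57 = $303.
Row-greedy (each driver in turn takes its best remaining request) gives $292, worse by 11.

Max total: $303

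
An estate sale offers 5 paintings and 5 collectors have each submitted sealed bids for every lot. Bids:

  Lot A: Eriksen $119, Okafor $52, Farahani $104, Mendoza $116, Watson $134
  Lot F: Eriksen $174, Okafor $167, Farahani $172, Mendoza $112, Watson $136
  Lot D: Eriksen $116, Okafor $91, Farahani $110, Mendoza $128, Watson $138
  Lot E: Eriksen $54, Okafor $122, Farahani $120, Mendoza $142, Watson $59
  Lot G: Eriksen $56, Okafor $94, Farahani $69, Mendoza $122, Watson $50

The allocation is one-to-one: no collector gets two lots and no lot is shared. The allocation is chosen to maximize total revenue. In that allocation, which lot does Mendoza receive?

This is a one-to-one assignment (maximum-weight bipartite matching).
Optimal: Eriksen→Lot A ($119), Okafor→Lot E ($122), Farahani→Lot F ($172), Mendoza→Lot G ($122), Watson→Lot D ($138) — total 119+122+172+122+138 = $673.
Next-best assignment: Eriksen→Lot A, Okafor→Lot F, Farahani→Lot E, Mendoza→Lot G, Watson→Lot D = $666.
Swapping Farahani↔Mendoza (Farahani→Lot G $69, Mendoza→Lot F $112) loses 113.
No other one-to-one assignment exceeds $673.
Mendoza's own top lot is Lot E ($142), but forcing Mendoza→Lot E and reassigning the rest optimally gives only $665 — worse by 8.

Mendoza receives Lot G.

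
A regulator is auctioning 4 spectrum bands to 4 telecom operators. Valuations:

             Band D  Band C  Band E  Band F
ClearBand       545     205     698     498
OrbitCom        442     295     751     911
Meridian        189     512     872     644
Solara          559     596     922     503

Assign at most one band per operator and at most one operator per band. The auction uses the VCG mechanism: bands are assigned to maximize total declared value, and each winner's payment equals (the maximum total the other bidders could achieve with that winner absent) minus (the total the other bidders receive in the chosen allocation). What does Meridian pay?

Efficient allocation: ClearBand→Band D ($545M), OrbitCom→Band F ($911M), Meridian→Band E ($872M), Solara→Band C ($596M); total welfare W = $2924M.
Meridian receives Band E at value $872M, so the others get W − 872 = $2052M.
Without Meridian: best allocation of the remaining 3 bidders over all 4 bands is ClearBand→Band D ($545M), OrbitCom→Band F ($911M), Solara→Band E ($922M), total $2378M.
VCG payment = (others' best without Meridian) − (others' welfare with Meridian) = 2378 − 2052 = $326M.

Meridian pays $326M.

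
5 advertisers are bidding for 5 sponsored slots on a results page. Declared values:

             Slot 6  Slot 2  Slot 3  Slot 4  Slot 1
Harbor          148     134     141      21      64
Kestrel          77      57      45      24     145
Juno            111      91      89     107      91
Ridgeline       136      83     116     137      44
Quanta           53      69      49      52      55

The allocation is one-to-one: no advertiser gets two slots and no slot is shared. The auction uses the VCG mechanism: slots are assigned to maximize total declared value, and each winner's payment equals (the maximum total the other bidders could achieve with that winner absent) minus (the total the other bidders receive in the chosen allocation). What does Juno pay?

Efficient allocation: Harbor→Slot 3 ($141), Kestrel→Slot 1 ($145), Juno→Slot 6 ($111), Ridgeline→Slot 4 ($137), Quanta→Slot 2 ($69); total welfare W = $603.
Juno receives Slot 6 at value $111, so the others get W − 111 = $492.
Without Juno: best allocation of the remaining 4 bidders over all 5 slots is Harbor→Slot 6 ($148), Kestrel→Slot 1 ($145), Ridgeline→Slot 4 ($137), Quanta→Slot 2 ($69), total $499.
VCG payment = (others' best without Juno) − (others' welfare with Juno) = 499 − 492 = $7.

Juno pays $7.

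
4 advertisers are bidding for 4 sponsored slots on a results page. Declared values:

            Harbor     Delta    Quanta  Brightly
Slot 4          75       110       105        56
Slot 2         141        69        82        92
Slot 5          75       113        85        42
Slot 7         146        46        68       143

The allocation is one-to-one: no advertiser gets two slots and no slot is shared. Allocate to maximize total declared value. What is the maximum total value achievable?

Maximum total: $502

Optimal: Harbor→Slot 2 ($141), Delta→Slot 5 ($113), Quanta→Slot 4 ($105), Brightly→Slot 7 ($143) — total 141+113+105+143 = $502.
Row-greedy (each advertiser in turn takes its best remaining slot) gives $456, worse by 46.
Checked against all permutations: $502 is optimal.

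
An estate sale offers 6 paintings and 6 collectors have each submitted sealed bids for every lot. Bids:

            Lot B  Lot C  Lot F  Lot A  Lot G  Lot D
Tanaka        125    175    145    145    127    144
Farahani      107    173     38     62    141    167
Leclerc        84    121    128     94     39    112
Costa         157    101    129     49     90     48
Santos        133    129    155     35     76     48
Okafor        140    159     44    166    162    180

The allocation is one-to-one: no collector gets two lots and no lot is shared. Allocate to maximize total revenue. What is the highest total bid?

Maximum total: $910

Optimal: Tanaka→Lot C ($175), Farahani→Lot D ($167), Leclerc→Lot A ($94), Costa→Lot B ($157), Santos→Lot F ($155), Okafor→Lot G ($162) — total 175+167+94+157+155+162 = $910.
Row-greedy (each collector in turn takes its best remaining lot) gives $869, worse by 41.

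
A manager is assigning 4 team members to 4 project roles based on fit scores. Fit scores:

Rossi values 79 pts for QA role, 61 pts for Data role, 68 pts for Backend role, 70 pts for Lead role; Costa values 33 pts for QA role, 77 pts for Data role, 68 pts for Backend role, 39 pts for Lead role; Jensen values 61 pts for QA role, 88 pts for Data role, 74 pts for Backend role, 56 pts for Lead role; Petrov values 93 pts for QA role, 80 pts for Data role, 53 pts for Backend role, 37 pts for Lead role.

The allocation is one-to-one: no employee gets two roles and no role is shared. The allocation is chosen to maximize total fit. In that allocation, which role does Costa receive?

Treat this as an assignment problem: match each employee to one role.
Optimal: Rossi→Lead role (70 pts), Costa→Backend role (68 pts), Jensen→Data role (88 pts), Petrov→QA role (93 pts) — total 70+68+88+93 = 319 pts.
Row-greedy (each employee in turn takes its best remaining role) gives 267 pts, worse by 52.
Next-best assignment: Rossi→Lead role, Costa→Data role, Jensen→Backend role, Petrov→QA role = 314 pts.
Costa's own top role is Data role (77 pts), but forcing Costa→Data role and reassigning the rest optimally gives only 314 pts — worse by 5.

Costa receives Backend role.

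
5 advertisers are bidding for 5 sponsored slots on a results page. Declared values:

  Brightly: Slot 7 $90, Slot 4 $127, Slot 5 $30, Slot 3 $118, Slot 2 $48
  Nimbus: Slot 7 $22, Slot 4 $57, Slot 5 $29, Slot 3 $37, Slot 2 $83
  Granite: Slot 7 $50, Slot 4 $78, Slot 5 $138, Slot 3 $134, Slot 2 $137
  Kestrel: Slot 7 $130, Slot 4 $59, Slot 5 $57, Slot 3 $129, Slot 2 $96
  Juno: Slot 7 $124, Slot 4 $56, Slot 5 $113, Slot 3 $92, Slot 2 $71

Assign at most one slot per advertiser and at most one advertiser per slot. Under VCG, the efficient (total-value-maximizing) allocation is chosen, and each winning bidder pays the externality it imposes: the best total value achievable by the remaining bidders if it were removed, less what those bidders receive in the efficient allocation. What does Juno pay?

Efficient allocation: Brightly→Slot 4 ($127), Nimbus→Slot 2 ($83), Granite→Slot 5 ($138), Kestrel→Slot 3 ($129), Juno→Slot 7 ($124); total welfare W = $601.
Juno receives Slot 7 at value $124, so the others get W − 124 = $477.
Without Juno: best allocation of the remaining 4 bidders over all 5 slots is Brightly→Slot 4 ($127), Nimbus→Slot 2 ($83), Granite→Slot 5 ($138), Kestrel→Slot 7 ($130), total $478.
VCG payment = (others' best without Juno) − (others' welfare with Juno) = 478 − 477 = $1.

Juno pays $1.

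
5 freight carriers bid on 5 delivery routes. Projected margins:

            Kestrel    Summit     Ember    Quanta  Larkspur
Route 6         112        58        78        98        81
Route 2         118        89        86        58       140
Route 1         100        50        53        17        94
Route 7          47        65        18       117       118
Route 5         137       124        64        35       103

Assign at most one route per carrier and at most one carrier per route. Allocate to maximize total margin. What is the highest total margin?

Max total: $559k

Treat this as an assignment problem: match each carrier to one route.
Optimal: Kestrel→Route 1 ($100k), Summit→Route 5 ($124k), Ember→Route 6 ($78k), Quanta→Route 7 ($117k), Larkspur→Route 2 ($140k) — total 100+124+78+117+140 = $559k.
Next-best assignment: Kestrel→Route 6, Summit→Route 5, Ember→Route 1, Quanta→Route 7, Larkspur→Route 2 = $546k.
Swapping Larkspur↔Summit (Larkspur→Route 5 $103k, Summit→Route 2 $89k) loses 72.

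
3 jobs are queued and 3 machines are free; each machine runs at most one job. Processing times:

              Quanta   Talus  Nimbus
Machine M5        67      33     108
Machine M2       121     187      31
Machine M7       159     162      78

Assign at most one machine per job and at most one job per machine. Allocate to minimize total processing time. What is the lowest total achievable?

Optimal: Quanta→Machine M7 (159 min), Talus→Machine M5 (33 min), Nimbus→Machine M2 (31 min) — total 159+33+31 = 223 min.
Row-greedy (each job in turn takes its cheapest remaining machine) gives 260 min, worse by 37.
Next-best assignment: Quanta→Machine M2, Talus→Machine M5, Nimbus→Machine M7 = 232 min.
Every other assignment is strictly worse.

Minimum total: 223 min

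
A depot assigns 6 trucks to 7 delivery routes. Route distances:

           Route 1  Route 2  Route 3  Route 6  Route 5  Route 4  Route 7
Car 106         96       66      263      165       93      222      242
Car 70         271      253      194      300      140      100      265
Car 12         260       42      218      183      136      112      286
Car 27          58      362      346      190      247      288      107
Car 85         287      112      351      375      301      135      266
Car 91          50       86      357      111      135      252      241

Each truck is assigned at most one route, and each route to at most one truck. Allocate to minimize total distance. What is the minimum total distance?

Treat this as an assignment problem: match each truck to one route.
Optimal: Car 106→Route 5 (93 km), Car 70→Route 3 (194 km), Car 12→Route 2 (42 km), Car 27→Route 7 (107 km), Car 85→Route 4 (135 km), Car 91→Route 1 (50 km) — total 93+194+42+107+135+50 = 621 km.
Min-entry greedy (repeatedly take the single cheapest remaining cell) gives 743 km, worse by 122.
Next-best assignment: Car 106→Route 1, Car 70→Route 5, Car 12→Route 2, Car 27→Route 7, Car 85→Route 4, Car 91→Route 6 = 631 km.
Swapping Car 70↔Car 106 (Car 70→Route 5 140 km, Car 106→Route 3 263 km) adds 116.
Every other assignment is strictly worse.

Minimum total: 621 km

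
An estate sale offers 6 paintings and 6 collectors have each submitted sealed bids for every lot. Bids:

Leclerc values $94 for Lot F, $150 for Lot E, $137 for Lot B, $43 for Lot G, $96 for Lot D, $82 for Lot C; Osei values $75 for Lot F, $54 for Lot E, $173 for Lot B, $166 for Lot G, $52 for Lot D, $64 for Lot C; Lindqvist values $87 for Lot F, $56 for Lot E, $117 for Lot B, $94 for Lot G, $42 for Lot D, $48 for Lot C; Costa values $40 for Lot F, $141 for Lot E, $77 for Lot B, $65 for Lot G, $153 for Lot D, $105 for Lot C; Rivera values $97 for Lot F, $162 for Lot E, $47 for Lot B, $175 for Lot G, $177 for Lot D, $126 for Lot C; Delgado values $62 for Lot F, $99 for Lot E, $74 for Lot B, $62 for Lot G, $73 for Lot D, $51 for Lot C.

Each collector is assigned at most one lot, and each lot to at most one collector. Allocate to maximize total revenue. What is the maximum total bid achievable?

Treat this as an assignment problem: match each collector to one lot.
Optimal: Leclerc→Lot E ($150), Osei→Lot B ($173), Lindqvist→Lot F ($87), Costa→Lot D ($153), Rivera→Lot G ($175), Delgado→Lot C ($51) — total 150+173+87+153+175+51 = $789.
Next-best assignment: Leclerc→Lot E, Osei→Lot G, Lindqvist→Lot B, Costa→Lot C, Rivera→Lot D, Delgado→Lot F = $777.
Swapping Leclerc↔Osei (Leclerc→Lot B $137, Osei→Lot E $54) loses 132.

Max total: $789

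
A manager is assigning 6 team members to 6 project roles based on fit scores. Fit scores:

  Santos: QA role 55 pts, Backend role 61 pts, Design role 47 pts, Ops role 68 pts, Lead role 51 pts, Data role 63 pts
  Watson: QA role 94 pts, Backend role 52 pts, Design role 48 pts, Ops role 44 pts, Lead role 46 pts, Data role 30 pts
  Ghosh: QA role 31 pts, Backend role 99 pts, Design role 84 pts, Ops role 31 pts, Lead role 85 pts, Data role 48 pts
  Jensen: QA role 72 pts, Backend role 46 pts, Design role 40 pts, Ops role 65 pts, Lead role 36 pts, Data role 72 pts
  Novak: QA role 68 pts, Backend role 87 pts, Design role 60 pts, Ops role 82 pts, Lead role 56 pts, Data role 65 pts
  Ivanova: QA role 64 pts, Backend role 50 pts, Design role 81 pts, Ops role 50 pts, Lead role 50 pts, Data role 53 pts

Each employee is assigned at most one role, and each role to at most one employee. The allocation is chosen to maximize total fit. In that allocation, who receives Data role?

Jensen receives Data role.

Optimal: Santos→Ops role (68 pts), Watson→QA role (94 pts), Ghosh→Lead role (85 pts), Jensen→Data role (72 pts), Novak→Backend role (87 pts), Ivanova→Design role (81 pts) — total 68+94+85+72+87+81 = 487 pts.
Max-entry greedy (repeatedly take the single best remaining cell) gives 479 pts, worse by 8.
Next-best assignment: Santos→Lead role, Watson→QA role, Ghosh→Backend role, Jensen→Data role, Novak→Ops role, Ivanova→Design role = 479 pts.
Swapping Santos↔Ivanova (Santos→Design role 47 pts, Ivanova→Ops role 50 pts) loses 52.
Every other assignment is strictly worse.
Jensen's own top role is QA role (72 pts), but forcing Jensen→QA role and reassigning the rest optimally gives only 443 pts — worse by 44.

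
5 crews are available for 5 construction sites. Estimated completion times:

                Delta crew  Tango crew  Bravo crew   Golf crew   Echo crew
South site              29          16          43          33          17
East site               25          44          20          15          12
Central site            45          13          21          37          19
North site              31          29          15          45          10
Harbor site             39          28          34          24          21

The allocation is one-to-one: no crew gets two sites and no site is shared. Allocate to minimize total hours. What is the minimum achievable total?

Min total: 93 hours

Optimal: Delta crew→South site (29 hours), Tango crew→Central site (13 hours), Bravo crew→North site (15 hours), Golf crew→East site (15 hours), Echo crew→Harbor site (21 hours) — total 29+13+15+15+21 = 93 hours.
Min-entry greedy (repeatedly take the single cheapest remaining cell) gives 101 hours, worse by 8.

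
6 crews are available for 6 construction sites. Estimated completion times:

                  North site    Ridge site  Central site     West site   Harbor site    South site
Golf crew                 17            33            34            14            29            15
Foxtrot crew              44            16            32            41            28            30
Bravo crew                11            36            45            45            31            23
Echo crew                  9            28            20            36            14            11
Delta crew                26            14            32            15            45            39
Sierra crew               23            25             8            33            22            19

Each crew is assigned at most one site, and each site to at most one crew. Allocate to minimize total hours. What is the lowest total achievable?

Min total: 79 hours

This is the linear assignment problem.
Optimal: Golf crew→South site (15 hours), Foxtrot crew→Ridge site (16 hours), Bravo crew→North site (11 hours), Echo crew→Harbor site (14 hours), Delta crew→West site (15 hours), Sierra crew→Central site (8 hours) — total 15+16+11+14+15+8 = 79 hours.
Column-greedy (each site in turn goes to its cheapest remaining crew) gives 96 hours, worse by 17.
Swapping Golf crew↔Delta crew (Golf crew→West site 14 hours, Delta crew→South site 39 hours) adds 23.
Checked against all permutations: 79 hours is optimal.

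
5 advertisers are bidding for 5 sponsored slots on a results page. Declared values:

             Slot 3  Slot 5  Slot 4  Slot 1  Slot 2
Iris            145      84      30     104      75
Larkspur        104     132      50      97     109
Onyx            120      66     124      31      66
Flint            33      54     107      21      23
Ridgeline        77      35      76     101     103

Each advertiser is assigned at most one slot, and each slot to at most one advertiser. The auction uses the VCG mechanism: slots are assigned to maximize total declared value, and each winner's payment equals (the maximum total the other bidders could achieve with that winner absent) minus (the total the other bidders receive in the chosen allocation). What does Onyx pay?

Onyx pays $41.

Efficient allocation: Iris→Slot 1 ($104), Larkspur→Slot 5 ($132), Onyx→Slot 3 ($120), Flint→Slot 4 ($107), Ridgeline→Slot 2 ($103); total welfare W = $566.
Onyx receives Slot 3 at value $120, so the others get W − 120 = $446.
Without Onyx: best allocation of the remaining 4 bidders over all 5 slots is Iris→Slot 3 ($145), Larkspur→Slot 5 ($132), Flint→Slot 4 ($107), Ridgeline→Slot 2 ($103), total $487.
VCG payment = (others' best without Onyx) − (others' welfare with Onyx) = 487 − 446 = $41.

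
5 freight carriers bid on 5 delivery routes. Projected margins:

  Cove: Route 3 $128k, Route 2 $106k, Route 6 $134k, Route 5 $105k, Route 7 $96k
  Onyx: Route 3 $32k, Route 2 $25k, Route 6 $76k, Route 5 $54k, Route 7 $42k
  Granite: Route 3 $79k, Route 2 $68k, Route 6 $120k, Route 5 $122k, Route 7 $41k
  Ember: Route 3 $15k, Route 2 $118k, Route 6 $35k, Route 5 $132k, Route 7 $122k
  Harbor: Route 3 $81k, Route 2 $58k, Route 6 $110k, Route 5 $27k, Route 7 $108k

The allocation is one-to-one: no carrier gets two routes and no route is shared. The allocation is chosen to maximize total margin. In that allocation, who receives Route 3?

This is the linear assignment problem.
Optimal: Cove→Route 3 ($128k), Onyx→Route 6 ($76k), Granite→Route 5 ($122k), Ember→Route 2 ($118k), Harbor→Route 7 ($108k) — total 128+76+122+118+108 = $552k.
Swapping Cove↔Granite (Cove→Route 5 $105k, Granite→Route 3 $79k) loses 66.
Cove's own top route is Route 6 ($134k), but forcing Cove→Route 6 and reassigning the rest optimally gives only $514k — worse by 38.

Cove receives Route 3.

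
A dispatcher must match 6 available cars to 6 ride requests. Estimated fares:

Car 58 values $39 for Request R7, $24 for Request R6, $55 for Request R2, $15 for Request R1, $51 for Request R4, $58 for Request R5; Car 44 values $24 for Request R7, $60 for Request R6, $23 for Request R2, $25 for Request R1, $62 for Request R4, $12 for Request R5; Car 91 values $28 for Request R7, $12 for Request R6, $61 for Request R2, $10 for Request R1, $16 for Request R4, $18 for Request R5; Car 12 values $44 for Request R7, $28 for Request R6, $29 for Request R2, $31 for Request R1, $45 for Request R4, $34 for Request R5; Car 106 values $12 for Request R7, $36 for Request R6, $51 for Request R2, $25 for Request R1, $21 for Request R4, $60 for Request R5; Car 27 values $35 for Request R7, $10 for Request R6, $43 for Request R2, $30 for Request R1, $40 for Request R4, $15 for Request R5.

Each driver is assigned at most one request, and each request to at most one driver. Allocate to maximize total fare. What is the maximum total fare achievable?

Optimal: Car 58→Request R4 ($51), Car 44→Request R6 ($60), Car 91→Request R2 ($61), Car 12→Request R7 ($44), Car 106→Request R5 ($60), Car 27→Request R1 ($30) — total 51+60+61+44+60+30 = $306.
Max-entry greedy (repeatedly take the single best remaining cell) gives $281, worse by 25.

Max total: $306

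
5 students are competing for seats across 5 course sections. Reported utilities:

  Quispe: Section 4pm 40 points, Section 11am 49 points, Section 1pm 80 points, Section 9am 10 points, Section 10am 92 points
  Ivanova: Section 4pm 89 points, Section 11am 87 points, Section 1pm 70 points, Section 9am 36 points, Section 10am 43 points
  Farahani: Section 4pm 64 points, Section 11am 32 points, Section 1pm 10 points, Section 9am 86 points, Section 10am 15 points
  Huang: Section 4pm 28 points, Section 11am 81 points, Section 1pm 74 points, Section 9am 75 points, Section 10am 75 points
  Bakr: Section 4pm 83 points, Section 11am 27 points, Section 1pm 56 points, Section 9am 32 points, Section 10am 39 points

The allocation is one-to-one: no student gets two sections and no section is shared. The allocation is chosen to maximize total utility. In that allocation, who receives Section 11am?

Treat this as an assignment problem: match each student to one section.
Optimal: Quispe→Section 10am (92 points), Ivanova→Section 11am (87 points), Farahani→Section 9am (86 points), Huang→Section 1pm (74 points), Bakr→Section 4pm (83 points) — total 92+87+86+74+83 = 422 points.
Column-greedy (each section in turn goes to its best remaining student) gives 375 points, worse by 47.
Swapping Bakr↔Farahani (Bakr→Section 9am 32 points, Farahani→Section 4pm 64 points) loses 73.
Ivanova's own top section is Section 4pm (89 points), but forcing Ivanova→Section 4pm and reassigning the rest optimally gives only 404 points — worse by 18.

Ivanova receives Section 11am.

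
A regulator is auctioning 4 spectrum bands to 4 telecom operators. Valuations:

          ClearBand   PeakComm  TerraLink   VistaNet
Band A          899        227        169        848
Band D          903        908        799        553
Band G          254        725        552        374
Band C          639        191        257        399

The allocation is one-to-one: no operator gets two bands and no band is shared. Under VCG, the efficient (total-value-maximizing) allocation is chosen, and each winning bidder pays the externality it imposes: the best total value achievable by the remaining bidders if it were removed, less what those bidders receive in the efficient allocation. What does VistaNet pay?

Efficient allocation: ClearBand→Band C ($639M), PeakComm→Band G ($725M), TerraLink→Band D ($799M), VistaNet→Band A ($848M); total welfare W = $3011M.
VistaNet receives Band A at value $848M, so the others get W − 848 = $2163M.
Without VistaNet: best allocation of the remaining 3 bidders over all 4 bands is ClearBand→Band A ($899M), PeakComm→Band G ($725M), TerraLink→Band D ($799M), total $2423M.
VCG payment = (others' best without VistaNet) − (others' welfare with VistaNet) = 2423 − 2163 = $260M.

VistaNet pays $260M.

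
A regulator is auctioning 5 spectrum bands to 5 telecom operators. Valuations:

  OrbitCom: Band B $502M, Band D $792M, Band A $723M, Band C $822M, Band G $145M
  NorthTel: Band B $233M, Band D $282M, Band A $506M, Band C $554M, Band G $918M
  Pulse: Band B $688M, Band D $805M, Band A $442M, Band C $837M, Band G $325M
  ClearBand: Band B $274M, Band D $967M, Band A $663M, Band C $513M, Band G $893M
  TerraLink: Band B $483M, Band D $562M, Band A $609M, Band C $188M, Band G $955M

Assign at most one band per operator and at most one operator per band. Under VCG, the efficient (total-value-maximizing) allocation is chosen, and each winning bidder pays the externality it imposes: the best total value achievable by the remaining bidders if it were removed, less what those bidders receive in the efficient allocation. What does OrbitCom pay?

OrbitCom pays $149M.

Efficient allocation: OrbitCom→Band C ($822M), NorthTel→Band G ($918M), Pulse→Band B ($688M), ClearBand→Band D ($967M), TerraLink→Band A ($609M); total welfare W = $4004M.
OrbitCom receives Band C at value $822M, so the others get W − 822 = $3182M.
Without OrbitCom: best allocation of the remaining 4 bidders over all 5 bands is NorthTel→Band G ($918M), Pulse→Band C ($837M), ClearBand→Band D ($967M), TerraLink→Band A ($609M), total $3331M.
VCG payment = (others' best without OrbitCom) − (others' welfare with OrbitCom) = 3331 − 3182 = $149M.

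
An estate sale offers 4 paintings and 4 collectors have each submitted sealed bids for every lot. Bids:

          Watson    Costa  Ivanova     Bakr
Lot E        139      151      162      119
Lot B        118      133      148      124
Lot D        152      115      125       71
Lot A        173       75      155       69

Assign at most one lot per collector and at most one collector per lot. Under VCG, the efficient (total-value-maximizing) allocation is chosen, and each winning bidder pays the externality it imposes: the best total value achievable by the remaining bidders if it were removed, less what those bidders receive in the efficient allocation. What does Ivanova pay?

Efficient allocation: Watson→Lot D ($152), Costa→Lot E ($151), Ivanova→Lot A ($155), Bakr→Lot B ($124); total welfare W = $582.
Ivanova receives Lot A at value $155, so the others get W − 155 = $427.
Without Ivanova: best allocation of the remaining 3 bidders over all 4 lots is Watson→Lot A ($173), Costa→Lot E ($151), Bakr→Lot B ($124), total $448.
VCG payment = (others' best without Ivanova) − (others' welfare with Ivanova) = 448 − 427 = $21.

Ivanova pays $21.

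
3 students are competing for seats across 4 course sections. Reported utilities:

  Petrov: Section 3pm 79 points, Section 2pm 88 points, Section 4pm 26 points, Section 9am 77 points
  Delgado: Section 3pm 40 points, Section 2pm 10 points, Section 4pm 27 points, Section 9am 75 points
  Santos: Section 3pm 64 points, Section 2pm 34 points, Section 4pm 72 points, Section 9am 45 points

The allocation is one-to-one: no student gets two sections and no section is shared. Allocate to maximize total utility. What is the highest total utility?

Optimal: Petrov→Section 2pm (88 points), Delgado→Section 9am (75 points), Santos→Section 4pm (72 points) — total 88+75+72 = 235 points.

Maximum total: 235 points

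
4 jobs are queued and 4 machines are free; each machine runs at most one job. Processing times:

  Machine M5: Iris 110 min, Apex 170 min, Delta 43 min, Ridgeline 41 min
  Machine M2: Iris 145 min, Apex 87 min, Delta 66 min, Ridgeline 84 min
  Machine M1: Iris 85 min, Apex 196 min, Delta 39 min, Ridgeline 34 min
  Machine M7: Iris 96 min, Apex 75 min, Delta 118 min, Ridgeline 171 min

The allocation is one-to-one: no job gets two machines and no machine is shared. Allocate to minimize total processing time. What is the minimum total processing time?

This is a one-to-one assignment (minimum-cost bipartite matching).
Optimal: Iris→Machine M7 (96 min), Apex→Machine M2 (87 min), Delta→Machine M5 (43 min), Ridgeline→Machine M1 (34 min) — total 96+87+43+34 = 260 min.
Column-greedy (each machine in turn goes to its cheapest remaining job) gives 267 min, worse by 7.
Swapping Iris↔Ridgeline (Iris→Machine M1 85 min, Ridgeline→Machine M7 171 min) adds 126.

Minimum total: 260 min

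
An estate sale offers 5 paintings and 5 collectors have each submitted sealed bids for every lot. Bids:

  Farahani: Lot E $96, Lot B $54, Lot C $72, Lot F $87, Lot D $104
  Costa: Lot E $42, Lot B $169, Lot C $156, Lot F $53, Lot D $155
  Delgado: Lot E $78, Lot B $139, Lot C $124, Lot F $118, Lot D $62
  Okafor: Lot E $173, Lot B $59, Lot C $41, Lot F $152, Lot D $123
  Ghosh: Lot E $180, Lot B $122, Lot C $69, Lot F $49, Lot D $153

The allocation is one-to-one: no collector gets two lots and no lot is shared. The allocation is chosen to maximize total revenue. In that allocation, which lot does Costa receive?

Costa receives Lot C.

Optimal: Farahani→Lot D ($104), Costa→Lot C ($156), Delgado→Lot B ($139), Okafor→Lot F ($152), Ghosh→Lot E ($180) — total 104+156+139+152+180 = $731.
Row-greedy (each collector in turn takes its best remaining lot) gives $619, worse by 112.
Swapping Ghosh↔Delgado (Ghosh→Lot B $122, Delgado→Lot E $78) loses 119.
No other one-to-one assignment exceeds $731.
Costa's own top lot is Lot B ($169), but forcing Costa→Lot B and reassigning the rest optimally gives only $729 — worse by 2.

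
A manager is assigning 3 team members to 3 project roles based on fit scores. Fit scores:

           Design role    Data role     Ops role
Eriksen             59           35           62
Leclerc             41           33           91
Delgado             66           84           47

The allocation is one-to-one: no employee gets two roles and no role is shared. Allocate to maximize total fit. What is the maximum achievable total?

Max total: 234 pts

Treat this as an assignment problem: match each employee to one role.
Optimal: Eriksen→Design role (59 pts), Leclerc→Ops role (91 pts), Delgado→Data role (84 pts) — total 59+91+84 = 234 pts.
Row-greedy (each employee in turn takes its best remaining role) gives 187 pts, worse by 47.
Next-best assignment: Eriksen→Data role, Leclerc→Ops role, Delgado→Design role = 192 pts.
Checked against all permutations: 234 pts is optimal.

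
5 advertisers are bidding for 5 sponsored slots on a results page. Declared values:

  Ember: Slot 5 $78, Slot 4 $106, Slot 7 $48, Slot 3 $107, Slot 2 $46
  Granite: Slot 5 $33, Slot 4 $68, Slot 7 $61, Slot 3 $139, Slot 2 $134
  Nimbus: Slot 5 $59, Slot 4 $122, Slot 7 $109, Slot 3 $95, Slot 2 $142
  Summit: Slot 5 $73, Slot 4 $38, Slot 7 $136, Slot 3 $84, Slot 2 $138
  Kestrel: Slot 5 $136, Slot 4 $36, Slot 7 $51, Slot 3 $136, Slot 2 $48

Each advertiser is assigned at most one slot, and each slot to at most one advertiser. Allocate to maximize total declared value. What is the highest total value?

Optimal: Ember→Slot 4 ($106), Granite→Slot 3 ($139), Nimbus→Slot 2 ($142), Summit→Slot 7 ($136), Kestrel→Slot 5 ($136) — total 106+139+142+136+136 = $659.
Row-greedy (each advertiser in turn takes its best remaining slot) gives $635, worse by 24.
Swapping Kestrel↔Summit (Kestrel→Slot 7 $51, Summit→Slot 5 $73) loses 148.
Checked against all permutations: $659 is optimal.

Max total: $659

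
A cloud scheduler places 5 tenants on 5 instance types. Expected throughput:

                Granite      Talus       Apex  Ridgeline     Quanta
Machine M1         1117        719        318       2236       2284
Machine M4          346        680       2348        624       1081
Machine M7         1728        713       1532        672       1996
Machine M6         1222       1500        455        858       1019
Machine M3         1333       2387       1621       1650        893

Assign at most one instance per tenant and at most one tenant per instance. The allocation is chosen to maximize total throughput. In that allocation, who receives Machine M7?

Quanta receives Machine M7.

Optimal: Granite→Machine M6 (1222 ops/s), Talus→Machine M3 (2387 ops/s), Apex→Machine M4 (2348 ops/s), Ridgeline→Machine M1 (2236 ops/s), Quanta→Machine M7 (1996 ops/s) — total 1222+2387+2348+2236+1996 = 10189 ops/s.
Max-entry greedy (repeatedly take the single best remaining cell) gives 9605 ops/s, worse by 584.
Quanta's own top instance is Machine M1 (2284 ops/s), but forcing Quanta→Machine M1 and reassigning the rest optimally gives only 9605 ops/s — worse by 584.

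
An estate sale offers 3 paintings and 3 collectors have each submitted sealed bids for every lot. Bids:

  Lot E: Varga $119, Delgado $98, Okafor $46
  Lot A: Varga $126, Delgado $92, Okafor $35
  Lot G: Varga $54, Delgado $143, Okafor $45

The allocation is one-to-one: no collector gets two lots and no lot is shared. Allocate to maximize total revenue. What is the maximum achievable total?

Optimal: Varga→Lot A ($126), Delgado→Lot G ($143), Okafor→Lot E ($46) — total 126+143+46 = $315.
Column-greedy (each lot in turn goes to its best remaining collector) gives $256, worse by 59.
Checked against all permutations: $315 is optimal.

Maximum total: $315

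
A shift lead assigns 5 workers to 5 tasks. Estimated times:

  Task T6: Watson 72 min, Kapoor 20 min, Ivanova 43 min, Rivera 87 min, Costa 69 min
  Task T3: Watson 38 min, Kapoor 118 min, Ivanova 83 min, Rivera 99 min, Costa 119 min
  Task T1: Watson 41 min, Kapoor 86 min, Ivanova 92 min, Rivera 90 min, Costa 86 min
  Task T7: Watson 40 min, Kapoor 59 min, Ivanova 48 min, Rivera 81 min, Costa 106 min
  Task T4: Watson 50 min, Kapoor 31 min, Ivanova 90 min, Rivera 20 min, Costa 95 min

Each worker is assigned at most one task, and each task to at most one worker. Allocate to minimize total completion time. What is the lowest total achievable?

This is a one-to-one assignment (minimum-cost bipartite matching).
Optimal: Watson→Task T3 (38 min), Kapoor→Task T6 (20 min), Ivanova→Task T7 (48 min), Rivera→Task T4 (20 min), Costa→Task T1 (86 min) — total 38+20+48+20+86 = 212 min.
Swapping Ivanova↔Costa (Ivanova→Task T1 92 min, Costa→Task T7 106 min) adds 64.

Min total: 212 min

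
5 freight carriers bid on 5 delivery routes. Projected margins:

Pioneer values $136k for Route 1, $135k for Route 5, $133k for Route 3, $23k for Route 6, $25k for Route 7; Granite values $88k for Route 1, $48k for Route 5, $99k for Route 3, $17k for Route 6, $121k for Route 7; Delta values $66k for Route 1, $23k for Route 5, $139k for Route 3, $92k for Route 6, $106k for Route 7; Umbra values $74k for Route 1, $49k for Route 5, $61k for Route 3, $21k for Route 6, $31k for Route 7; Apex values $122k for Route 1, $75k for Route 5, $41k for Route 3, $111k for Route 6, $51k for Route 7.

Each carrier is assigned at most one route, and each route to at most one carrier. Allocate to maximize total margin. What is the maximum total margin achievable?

This is a one-to-one assignment (maximum-weight bipartite matching).
Optimal: Pioneer→Route 5 ($135k), Granite→Route 7 ($121k), Delta→Route 3 ($139k), Umbra→Route 1 ($74k), Apex→Route 6 ($111k) — total 135+121+139+74+111 = $580k.
Max-entry greedy (repeatedly take the single best remaining cell) gives $556k, worse by 24.
Next-best assignment: Pioneer→Route 1, Granite→Route 7, Delta→Route 3, Umbra→Route 5, Apex→Route 6 = $556k.
Swapping Pioneer↔Apex (Pioneer→Route 6 $23k, Apex→Route 5 $75k) loses 148.

Max total: $580k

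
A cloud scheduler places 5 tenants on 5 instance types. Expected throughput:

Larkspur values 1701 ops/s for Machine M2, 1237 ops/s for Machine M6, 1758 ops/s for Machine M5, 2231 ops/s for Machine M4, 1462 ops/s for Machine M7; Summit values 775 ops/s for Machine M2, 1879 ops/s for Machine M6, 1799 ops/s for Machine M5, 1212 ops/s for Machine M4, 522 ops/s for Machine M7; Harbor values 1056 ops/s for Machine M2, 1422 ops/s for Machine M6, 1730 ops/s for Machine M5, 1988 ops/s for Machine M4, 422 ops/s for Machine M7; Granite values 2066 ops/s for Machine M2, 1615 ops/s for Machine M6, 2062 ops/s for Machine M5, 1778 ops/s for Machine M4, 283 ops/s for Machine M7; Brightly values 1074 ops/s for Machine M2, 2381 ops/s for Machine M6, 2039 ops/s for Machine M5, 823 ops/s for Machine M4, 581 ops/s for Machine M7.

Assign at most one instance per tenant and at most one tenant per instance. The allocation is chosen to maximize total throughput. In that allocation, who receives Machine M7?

Larkspur receives Machine M7.

This is a one-to-one assignment (maximum-weight bipartite matching).
Optimal: Larkspur→Machine M7 (1462 ops/s), Summit→Machine M5 (1799 ops/s), Harbor→Machine M4 (1988 ops/s), Granite→Machine M2 (2066 ops/s), Brightly→Machine M6 (2381 ops/s) — total 1462+1799+1988+2066+2381 = 9696 ops/s.
Row-greedy (each tenant in turn takes its best remaining instance) gives 8487 ops/s, worse by 1209.
Swapping Larkspur↔Granite (Larkspur→Machine M2 1701 ops/s, Granite→Machine M7 283 ops/s) loses 1544.
Larkspur's own top instance is Machine M4 (2231 ops/s), but forcing Larkspur→Machine M4 and reassigning the rest optimally gives only 8930 ops/s — worse by 766.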